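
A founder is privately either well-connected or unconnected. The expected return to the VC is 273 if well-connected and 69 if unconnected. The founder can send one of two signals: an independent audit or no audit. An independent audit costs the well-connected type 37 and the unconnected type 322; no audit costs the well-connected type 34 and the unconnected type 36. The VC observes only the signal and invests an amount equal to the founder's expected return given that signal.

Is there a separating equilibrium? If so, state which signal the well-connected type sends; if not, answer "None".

Try well-connected → audit, unconnected → no audit:
  If types separate, audit earns payment 273 and no audit earns 69.
  Well-connected: audit gives 273 − 37 = 236; no audit gives 69 − 34 = 35. No deviation. ✓
  Unconnected: no audit gives 69 − 36 = 33; audit gives 273 − 322 = -49. No deviation. ✓
Both hold — the well-connected type sends audit.

audit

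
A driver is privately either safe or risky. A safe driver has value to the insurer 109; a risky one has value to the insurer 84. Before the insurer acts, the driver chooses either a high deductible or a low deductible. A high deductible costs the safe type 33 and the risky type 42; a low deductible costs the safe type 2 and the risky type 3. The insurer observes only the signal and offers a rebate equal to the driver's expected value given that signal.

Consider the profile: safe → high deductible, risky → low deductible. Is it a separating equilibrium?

No

If types separate, high deductible earns payment 109 and low deductible earns 84.
Safe: high deductible gives 109 − 33 = 76; low deductible gives 84 − 2 = 82. Would deviate. ✗
Risky: low deductible gives 84 − 3 = 81; high deductible gives 109 − 42 = 67. No deviation. ✓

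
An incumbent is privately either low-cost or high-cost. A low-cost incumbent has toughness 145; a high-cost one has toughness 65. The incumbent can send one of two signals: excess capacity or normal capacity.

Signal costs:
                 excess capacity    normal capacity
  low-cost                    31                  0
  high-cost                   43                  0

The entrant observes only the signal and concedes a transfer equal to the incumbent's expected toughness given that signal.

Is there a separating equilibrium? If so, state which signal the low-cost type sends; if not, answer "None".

Try low-cost → excess capacity, high-cost → normal capacity:
  If types separate, excess capacity earns payment 145 and normal capacity earns 65.
  Low-cost: excess capacity gives 145 − 31 = 114; normal capacity gives 65 − 0 = 65. No deviation. ✓
  High-cost: normal capacity gives 65 − 0 = 65; excess capacity gives 145 − 43 = 102. Would deviate. ✗
Try low-cost → normal capacity, high-cost → excess capacity:
  If types separate, normal capacity earns payment 145 and excess capacity earns 65.
  Low-cost: normal capacity gives 145 − 0 = 145; excess capacity gives 65 − 31 = 34. No deviation. ✓
  High-cost: excess capacity gives 65 − 43 = 22; normal capacity gives 145 − 0 = 145. Would deviate. ✗
Neither assignment is incentive-compatible.

None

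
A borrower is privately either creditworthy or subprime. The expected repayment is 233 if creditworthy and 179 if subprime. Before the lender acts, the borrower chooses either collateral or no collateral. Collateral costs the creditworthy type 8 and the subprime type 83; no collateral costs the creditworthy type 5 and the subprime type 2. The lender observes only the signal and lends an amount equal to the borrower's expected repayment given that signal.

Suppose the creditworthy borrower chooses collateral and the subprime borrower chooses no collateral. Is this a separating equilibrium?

Yes

If types separate, collateral earns payment 233 and no collateral earns 179.
Creditworthy: collateral gives 233 − 8 = 225; no collateral gives 179 − 5 = 174. No deviation. ✓
Subprime: no collateral gives 179 − 2 = 177; collateral gives 233 − 83 = 150. No deviation. ✓
Neither type gains from mimicking the other.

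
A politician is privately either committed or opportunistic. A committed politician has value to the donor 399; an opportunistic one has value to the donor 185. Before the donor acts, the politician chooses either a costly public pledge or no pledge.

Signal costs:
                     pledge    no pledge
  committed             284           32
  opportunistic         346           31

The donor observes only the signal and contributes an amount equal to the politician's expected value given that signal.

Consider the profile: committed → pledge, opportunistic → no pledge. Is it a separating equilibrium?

No

Under separation the donor infers type exactly: pledge → committed (pays 399), no pledge → opportunistic (pays 185).
Committed: pledge gives 399 − 284 = 115; no pledge gives 185 − 32 = 153. Would deviate. ✗
Opportunistic: no pledge gives 185 − 31 = 154; pledge gives 399 − 346 = 53. No deviation. ✓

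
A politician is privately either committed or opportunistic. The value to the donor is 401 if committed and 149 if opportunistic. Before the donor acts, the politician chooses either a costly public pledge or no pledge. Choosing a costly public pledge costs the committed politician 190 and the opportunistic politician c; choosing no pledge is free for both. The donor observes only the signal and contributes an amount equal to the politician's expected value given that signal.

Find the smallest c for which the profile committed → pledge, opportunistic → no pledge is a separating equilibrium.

252

Under separation: pledge → committed (pays 401); no pledge → opportunistic (pays 149).
Committed: 401 − 190 = 211 ≥ 149 − 0 = 149. Holds regardless of c. ✓
Opportunistic: 149 − 0 ≥ 401 − c, so c ≥ 401 − 149 = 252.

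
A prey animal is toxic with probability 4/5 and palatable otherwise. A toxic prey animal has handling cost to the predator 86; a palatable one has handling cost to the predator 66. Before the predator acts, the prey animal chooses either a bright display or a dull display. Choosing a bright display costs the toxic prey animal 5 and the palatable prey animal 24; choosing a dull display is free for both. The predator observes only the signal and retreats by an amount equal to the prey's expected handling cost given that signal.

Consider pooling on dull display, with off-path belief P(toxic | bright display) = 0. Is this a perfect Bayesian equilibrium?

At the pooled signal (dull display) the predator holds the prior 4/5 and pays 4/5·86 + 1/5·66 = 82. Off-path (bright display) belief 0 gives 0·86 + 1·66 = 66.
Toxic: dull display gives 82 − 0 = 82; bright display gives 66 − 5 = 61. Stays. ✓
Palatable: dull display gives 82 − 0 = 82; bright display gives 66 − 24 = 42. Stays. ✓

Yes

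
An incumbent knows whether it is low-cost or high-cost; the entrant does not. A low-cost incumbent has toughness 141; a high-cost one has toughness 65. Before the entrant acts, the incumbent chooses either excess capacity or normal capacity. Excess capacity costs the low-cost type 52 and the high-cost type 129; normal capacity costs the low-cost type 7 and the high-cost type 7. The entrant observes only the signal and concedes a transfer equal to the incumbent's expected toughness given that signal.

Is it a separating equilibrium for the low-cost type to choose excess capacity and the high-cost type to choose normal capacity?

If types separate, excess capacity earns payment 141 and normal capacity earns 65.
Low-cost: excess capacity gives 141 − 52 = 89; normal capacity gives 65 − 7 = 58. No deviation. ✓
High-cost: normal capacity gives 65 − 7 = 58; excess capacity gives 141 − 129 = 12. No deviation. ✓
Both incentive constraints hold.

Yes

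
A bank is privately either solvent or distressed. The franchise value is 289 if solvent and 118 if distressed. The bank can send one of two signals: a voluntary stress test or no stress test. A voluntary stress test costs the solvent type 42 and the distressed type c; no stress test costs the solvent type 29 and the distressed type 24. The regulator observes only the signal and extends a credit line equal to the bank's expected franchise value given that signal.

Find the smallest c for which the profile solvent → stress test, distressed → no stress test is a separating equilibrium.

Under separation: stress test → solvent (pays 289); no stress test → distressed (pays 118).
Solvent: 289 − 42 = 247 ≥ 118 − 29 = 89. Holds regardless of c. ✓
Distressed: 118 − 24 ≥ 289 − c, so c ≥ 289 − 94 = 195.

195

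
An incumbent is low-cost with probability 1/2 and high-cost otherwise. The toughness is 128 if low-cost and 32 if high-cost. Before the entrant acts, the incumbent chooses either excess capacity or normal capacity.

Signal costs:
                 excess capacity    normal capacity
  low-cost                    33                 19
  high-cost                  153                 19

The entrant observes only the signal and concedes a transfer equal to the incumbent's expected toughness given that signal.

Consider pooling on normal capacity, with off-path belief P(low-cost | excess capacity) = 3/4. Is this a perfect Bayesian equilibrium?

No

At the pooled signal (normal capacity) the entrant holds the prior 1/2 and pays 1/2·128 + 1/2·32 = 80. Off-path (excess capacity) belief 3/4 gives 3/4·128 + 1/4·32 = 104.
Low-cost: normal capacity gives 80 − 19 = 61; excess capacity gives 104 − 33 = 71. Deviates. ✗
High-cost: normal capacity gives 80 − 19 = 61; excess capacity gives 104 − 153 = -49. Stays. ✓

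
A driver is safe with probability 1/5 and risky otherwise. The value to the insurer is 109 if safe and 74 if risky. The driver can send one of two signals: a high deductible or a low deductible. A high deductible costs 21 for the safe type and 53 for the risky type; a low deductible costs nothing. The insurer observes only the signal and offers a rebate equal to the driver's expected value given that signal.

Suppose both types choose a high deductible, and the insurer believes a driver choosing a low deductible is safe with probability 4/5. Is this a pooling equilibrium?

At the pooled signal (high deductible) the insurer holds the prior 1/5 and pays 1/5·109 + 4/5·74 = 81. Off-path (low deductible) belief 4/5 gives 4/5·109 + 1/5·74 = 102.
Safe: high deductible gives 81 − 21 = 60; low deductible gives 102 − 0 = 102. Deviates. ✗
Risky: high deductible gives 81 − 53 = 28; low deductible gives 102 − 0 = 102. Deviates. ✗

No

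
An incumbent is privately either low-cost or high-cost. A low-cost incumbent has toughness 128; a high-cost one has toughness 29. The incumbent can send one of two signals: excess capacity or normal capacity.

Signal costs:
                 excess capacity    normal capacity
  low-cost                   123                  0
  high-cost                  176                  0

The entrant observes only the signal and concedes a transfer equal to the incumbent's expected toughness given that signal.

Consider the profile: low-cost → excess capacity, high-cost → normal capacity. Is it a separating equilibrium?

If types separate, excess capacity earns payment 128 and normal capacity earns 29.
Low-cost: excess capacity gives 128 − 123 = 5; normal capacity gives 29 − 0 = 29. Would deviate. ✗
High-cost: normal capacity gives 29 − 0 = 29; excess capacity gives 128 − 176 = -48. No deviation. ✓

No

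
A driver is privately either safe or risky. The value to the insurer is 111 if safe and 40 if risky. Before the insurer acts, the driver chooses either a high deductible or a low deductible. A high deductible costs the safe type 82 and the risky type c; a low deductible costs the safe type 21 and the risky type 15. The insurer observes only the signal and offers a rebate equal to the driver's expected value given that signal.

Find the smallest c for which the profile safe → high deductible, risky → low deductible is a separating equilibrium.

86

Under separation: high deductible → safe (pays 111); low deductible → risky (pays 40).
Safe: 111 − 82 = 29 ≥ 40 − 21 = 19. Holds regardless of c. ✓
Risky: 40 − 15 ≥ 111 − c, so c ≥ 111 − 25 = 86.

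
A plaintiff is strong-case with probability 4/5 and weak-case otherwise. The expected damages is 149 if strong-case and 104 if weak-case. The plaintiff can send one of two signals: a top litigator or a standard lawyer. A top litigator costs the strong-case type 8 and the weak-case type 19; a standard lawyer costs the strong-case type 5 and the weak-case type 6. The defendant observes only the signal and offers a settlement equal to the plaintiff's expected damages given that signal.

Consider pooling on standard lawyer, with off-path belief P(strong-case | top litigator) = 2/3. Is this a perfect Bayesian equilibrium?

Yes

On the equilibrium path (standard lawyer) the defendant holds the prior 4/5 and pays 4/5·149 + 1/5·104 = 140. Off-path (top litigator) belief 2/3 gives 2/3·149 + 1/3·104 = 134.
Strong-case: standard lawyer gives 140 − 5 = 135; top litigator gives 134 − 8 = 126. Stays. ✓
Weak-case: standard lawyer gives 140 − 6 = 134; top litigator gives 134 − 19 = 115. Stays. ✓
Beliefs are Bayes-consistent on-path and both types best-respond.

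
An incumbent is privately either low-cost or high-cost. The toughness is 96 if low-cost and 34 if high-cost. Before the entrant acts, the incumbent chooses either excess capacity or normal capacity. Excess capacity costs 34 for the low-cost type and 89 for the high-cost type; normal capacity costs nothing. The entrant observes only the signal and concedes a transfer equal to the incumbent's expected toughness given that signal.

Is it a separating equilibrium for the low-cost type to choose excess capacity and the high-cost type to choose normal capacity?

Yes

Under separation the entrant infers type exactly: excess capacity → low-cost (pays 96), normal capacity → high-cost (pays 34).
Low-cost: excess capacity gives 96 − 34 = 62; normal capacity gives 34 − 0 = 34. No deviation. ✓
High-cost: normal capacity gives 34 − 0 = 34; excess capacity gives 96 − 89 = 7. No deviation. ✓
Both incentive constraints hold.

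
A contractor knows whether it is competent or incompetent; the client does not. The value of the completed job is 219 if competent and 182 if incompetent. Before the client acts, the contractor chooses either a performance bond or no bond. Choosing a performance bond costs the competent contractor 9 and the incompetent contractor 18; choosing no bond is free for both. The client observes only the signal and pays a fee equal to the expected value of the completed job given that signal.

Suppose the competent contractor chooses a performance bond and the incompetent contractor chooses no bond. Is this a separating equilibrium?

No

Under separation the client infers type exactly: bond → competent (pays 219), no bond → incompetent (pays 182).
Competent: bond gives 219 − 9 = 210; no bond gives 182 − 0 = 182. No deviation. ✓
Incompetent: no bond gives 182 − 0 = 182; bond gives 219 − 18 = 201. Would deviate. ✗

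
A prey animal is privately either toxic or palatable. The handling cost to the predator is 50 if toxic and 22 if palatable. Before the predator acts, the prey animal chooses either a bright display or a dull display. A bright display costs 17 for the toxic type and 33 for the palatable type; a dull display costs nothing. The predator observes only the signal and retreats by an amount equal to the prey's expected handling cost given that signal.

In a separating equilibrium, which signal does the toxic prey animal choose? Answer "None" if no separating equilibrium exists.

Try toxic → bright display, palatable → dull display:
  If types separate, bright display earns payment 50 and dull display earns 22.
  Toxic: bright display gives 50 − 17 = 33; dull display gives 22 − 0 = 22. No deviation. ✓
  Palatable: dull display gives 22 − 0 = 22; bright display gives 50 − 33 = 17. No deviation. ✓
Both hold — the toxic type sends bright display.

bright display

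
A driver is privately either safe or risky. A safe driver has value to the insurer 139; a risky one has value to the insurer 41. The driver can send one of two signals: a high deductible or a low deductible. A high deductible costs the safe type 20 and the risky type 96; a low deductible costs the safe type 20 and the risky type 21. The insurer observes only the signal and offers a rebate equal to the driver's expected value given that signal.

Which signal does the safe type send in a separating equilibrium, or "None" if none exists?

Try safe → high deductible, risky → low deductible:
  If types separate, high deductible earns payment 139 and low deductible earns 41.
  Safe: high deductible gives 139 − 20 = 119; low deductible gives 41 − 20 = 21. No deviation. ✓
  Risky: low deductible gives 41 − 21 = 20; high deductible gives 139 − 96 = 43. Would deviate. ✗
Try safe → low deductible, risky → high deductible:
  If types separate, low deductible earns payment 139 and high deductible earns 41.
  Safe: low deductible gives 139 − 20 = 119; high deductible gives 41 − 20 = 21. No deviation. ✓
  Risky: high deductible gives 41 − 96 = -55; low deductible gives 139 − 21 = 118. Would deviate. ✗
Neither assignment is incentive-compatible.

None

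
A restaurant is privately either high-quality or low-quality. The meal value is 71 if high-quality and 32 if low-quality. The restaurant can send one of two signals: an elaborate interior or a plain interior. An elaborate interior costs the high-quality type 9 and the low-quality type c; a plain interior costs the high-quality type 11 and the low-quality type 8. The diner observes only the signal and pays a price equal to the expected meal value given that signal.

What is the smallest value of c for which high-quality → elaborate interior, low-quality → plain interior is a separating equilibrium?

47

Under separation: elaborate interior → high-quality (pays 71); plain interior → low-quality (pays 32).
High-quality: 71 − 9 = 62 ≥ 32 − 11 = 21. Holds regardless of c. ✓
Low-quality: 32 − 8 ≥ 71 − c, so c ≥ 71 − 24 = 47.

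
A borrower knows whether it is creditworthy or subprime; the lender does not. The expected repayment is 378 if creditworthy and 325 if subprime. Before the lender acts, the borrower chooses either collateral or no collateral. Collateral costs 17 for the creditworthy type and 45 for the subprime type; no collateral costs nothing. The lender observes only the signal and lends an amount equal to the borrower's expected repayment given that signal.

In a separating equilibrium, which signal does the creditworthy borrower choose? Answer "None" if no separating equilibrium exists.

Try creditworthy → collateral, subprime → no collateral:
  If types separate, collateral earns payment 378 and no collateral earns 325.
  Creditworthy: collateral gives 378 − 17 = 361; no collateral gives 325 − 0 = 325. No deviation. ✓
  Subprime: no collateral gives 325 − 0 = 325; collateral gives 378 − 45 = 333. Would deviate. ✗
Try creditworthy → no collateral, subprime → collateral:
  If types separate, no collateral earns payment 378 and collateral earns 325.
  Creditworthy: no collateral gives 378 − 0 = 378; collateral gives 325 − 17 = 308. No deviation. ✓
  Subprime: collateral gives 325 − 45 = 280; no collateral gives 378 − 0 = 378. Would deviate. ✗
Neither assignment is incentive-compatible.

None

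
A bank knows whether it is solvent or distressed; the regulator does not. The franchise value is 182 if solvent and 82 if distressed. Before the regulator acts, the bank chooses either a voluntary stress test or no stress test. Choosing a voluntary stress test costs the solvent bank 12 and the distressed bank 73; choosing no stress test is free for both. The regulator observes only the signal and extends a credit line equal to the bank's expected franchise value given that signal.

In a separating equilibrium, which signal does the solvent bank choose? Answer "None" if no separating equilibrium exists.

None

Try solvent → stress test, distressed → no stress test:
  Under separation the regulator infers type exactly: stress test → solvent (pays 182), no stress test → distressed (pays 82).
  Solvent: stress test gives 182 − 12 = 170; no stress test gives 82 − 0 = 82. No deviation. ✓
  Distressed: no stress test gives 82 − 0 = 82; stress test gives 182 − 73 = 109. Would deviate. ✗
Try solvent → no stress test, distressed → stress test:
  Under separation the regulator infers type exactly: no stress test → solvent (pays 182), stress test → distressed (pays 82).
  Solvent: no stress test gives 182 − 0 = 182; stress test gives 82 − 12 = 70. No deviation. ✓
  Distressed: stress test gives 82 − 73 = 9; no stress test gives 182 − 0 = 182. Would deviate. ✗
Neither assignment is incentive-compatible.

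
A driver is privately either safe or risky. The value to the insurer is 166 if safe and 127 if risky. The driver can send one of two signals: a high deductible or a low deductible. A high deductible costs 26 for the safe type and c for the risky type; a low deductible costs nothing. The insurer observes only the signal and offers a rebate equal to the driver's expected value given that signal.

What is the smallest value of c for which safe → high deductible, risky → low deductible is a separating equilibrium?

Under separation: high deductible → safe (pays 166); low deductible → risky (pays 127).
Safe: 166 − 26 = 140 ≥ 127 − 0 = 127. Holds regardless of c. ✓
Risky: 127 − 0 ≥ 166 − c, so c ≥ 166 − 127 = 39.

39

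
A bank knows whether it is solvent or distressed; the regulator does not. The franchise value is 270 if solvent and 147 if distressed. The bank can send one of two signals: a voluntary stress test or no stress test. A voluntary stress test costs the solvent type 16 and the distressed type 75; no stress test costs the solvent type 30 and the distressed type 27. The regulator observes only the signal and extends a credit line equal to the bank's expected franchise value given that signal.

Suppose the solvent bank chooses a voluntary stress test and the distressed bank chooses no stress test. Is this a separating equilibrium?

If types separate, stress test earns payment 270 and no stress test earns 147.
Solvent: stress test gives 270 − 16 = 254; no stress test gives 147 − 30 = 117. No deviation. ✓
Distressed: no stress test gives 147 − 27 = 120; stress test gives 270 − 75 = 195. Would deviate. ✗

No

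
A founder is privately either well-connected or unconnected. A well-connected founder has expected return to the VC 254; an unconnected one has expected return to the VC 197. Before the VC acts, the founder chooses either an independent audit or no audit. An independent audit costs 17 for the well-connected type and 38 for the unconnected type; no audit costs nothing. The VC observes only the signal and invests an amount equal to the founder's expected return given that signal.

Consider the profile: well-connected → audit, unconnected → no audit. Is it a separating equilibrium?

No

If types separate, audit earns payment 254 and no audit earns 197.
Well-connected: audit gives 254 − 17 = 237; no audit gives 197 − 0 = 197. No deviation. ✓
Unconnected: no audit gives 197 − 0 = 197; audit gives 254 − 38 = 216. Would deviate. ✗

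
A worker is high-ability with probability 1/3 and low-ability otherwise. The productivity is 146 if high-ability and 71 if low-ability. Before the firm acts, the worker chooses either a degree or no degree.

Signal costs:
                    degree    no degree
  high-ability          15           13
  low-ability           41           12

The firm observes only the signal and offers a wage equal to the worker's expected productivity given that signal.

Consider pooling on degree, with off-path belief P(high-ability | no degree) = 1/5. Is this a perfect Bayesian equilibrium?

No

At the pooled signal (degree) the firm holds the prior 1/3 and pays 1/3·146 + 2/3·71 = 96. Off-path (no degree) belief 1/5 gives 1/5·146 + 4/5·71 = 86.
High-ability: degree gives 96 − 15 = 81; no degree gives 86 − 13 = 73. Stays. ✓
Low-ability: degree gives 96 − 41 = 55; no degree gives 86 − 12 = 74. Deviates. ✗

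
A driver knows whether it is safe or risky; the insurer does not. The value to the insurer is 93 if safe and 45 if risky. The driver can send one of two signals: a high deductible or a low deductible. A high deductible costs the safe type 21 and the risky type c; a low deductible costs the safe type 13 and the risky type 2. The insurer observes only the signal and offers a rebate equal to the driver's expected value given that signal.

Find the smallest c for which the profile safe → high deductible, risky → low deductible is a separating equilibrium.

Under separation: high deductible → safe (pays 93); low deductible → risky (pays 45).
Safe: 93 − 21 = 72 ≥ 45 − 13 = 32. Holds regardless of c. ✓
Risky: 45 − 2 ≥ 93 − c, so c ≥ 93 − 43 = 50.

50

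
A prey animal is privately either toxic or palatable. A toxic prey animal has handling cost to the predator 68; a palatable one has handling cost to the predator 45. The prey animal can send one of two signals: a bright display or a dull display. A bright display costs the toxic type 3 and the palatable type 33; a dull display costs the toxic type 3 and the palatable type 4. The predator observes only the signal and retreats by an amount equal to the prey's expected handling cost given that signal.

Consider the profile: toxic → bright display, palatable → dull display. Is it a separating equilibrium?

Yes

Under separation the predator infers type exactly: bright display → toxic (pays 68), dull display → palatable (pays 45).
Toxic: bright display gives 68 − 3 = 65; dull display gives 45 − 3 = 42. No deviation. ✓
Palatable: dull display gives 45 − 4 = 41; bright display gives 68 − 33 = 35. No deviation. ✓
Both incentive constraints hold.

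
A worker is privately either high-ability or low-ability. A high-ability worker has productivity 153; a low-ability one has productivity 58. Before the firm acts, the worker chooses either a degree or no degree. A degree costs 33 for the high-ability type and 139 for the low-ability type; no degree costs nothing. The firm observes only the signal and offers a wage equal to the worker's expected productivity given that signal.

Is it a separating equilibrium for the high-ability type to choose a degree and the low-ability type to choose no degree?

Yes

Under separation the firm infers type exactly: degree → high-ability (pays 153), no degree → low-ability (pays 58).
High-ability: degree gives 153 − 33 = 120; no degree gives 58 − 0 = 58. No deviation. ✓
Low-ability: no degree gives 58 − 0 = 58; degree gives 153 − 139 = 14. No deviation. ✓
Neither type gains from mimicking the other.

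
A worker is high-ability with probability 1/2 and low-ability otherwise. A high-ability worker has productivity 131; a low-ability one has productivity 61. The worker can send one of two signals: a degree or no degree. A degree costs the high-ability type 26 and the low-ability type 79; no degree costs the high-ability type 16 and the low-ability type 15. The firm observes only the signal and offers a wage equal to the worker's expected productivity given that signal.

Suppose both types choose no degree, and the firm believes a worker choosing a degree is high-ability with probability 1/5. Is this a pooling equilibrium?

At the pooled signal (no degree) the firm holds the prior 1/2 and pays 1/2·131 + 1/2·61 = 96. Off-path (degree) belief 1/5 gives 1/5·131 + 4/5·61 = 75.
High-ability: no degree gives 96 − 16 = 80; degree gives 75 − 26 = 49. Stays. ✓
Low-ability: no degree gives 96 − 15 = 81; degree gives 75 − 79 = -4. Stays. ✓

Yes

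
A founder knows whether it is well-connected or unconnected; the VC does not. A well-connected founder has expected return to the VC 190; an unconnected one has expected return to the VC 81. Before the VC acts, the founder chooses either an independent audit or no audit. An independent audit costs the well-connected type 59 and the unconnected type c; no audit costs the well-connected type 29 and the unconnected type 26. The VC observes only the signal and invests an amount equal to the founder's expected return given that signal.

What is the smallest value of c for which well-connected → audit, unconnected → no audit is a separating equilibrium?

135

Under separation: audit → well-connected (pays 190); no audit → unconnected (pays 81).
Well-connected: 190 − 59 = 131 ≥ 81 − 29 = 52. Holds regardless of c. ✓
Unconnected: 81 − 26 ≥ 190 − c, so c ≥ 190 − 55 = 135.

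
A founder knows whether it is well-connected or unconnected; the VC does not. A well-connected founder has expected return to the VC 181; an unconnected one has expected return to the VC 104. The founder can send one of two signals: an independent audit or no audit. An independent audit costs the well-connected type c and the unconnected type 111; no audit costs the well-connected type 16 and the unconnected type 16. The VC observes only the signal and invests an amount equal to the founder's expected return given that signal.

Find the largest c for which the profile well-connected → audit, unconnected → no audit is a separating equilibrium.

Under separation: audit → well-connected (pays 181); no audit → unconnected (pays 104).
Unconnected: 104 − 16 = 88 ≥ 181 − 111 = 70. Holds regardless of c. ✓
Well-connected: 181 − c ≥ 104 − 16, so c ≤ 181 − 88 = 93.

93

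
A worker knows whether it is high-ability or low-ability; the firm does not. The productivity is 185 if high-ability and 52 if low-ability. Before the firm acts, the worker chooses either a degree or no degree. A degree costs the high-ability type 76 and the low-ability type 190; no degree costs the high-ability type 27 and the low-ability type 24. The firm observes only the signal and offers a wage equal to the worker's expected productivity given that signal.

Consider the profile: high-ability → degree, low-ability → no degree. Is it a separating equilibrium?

Under separation the firm infers type exactly: degree → high-ability (pays 185), no degree → low-ability (pays 52).
High-ability: degree gives 185 − 76 = 109; no degree gives 52 − 27 = 25. No deviation. ✓
Low-ability: no degree gives 52 − 24 = 28; degree gives 185 − 190 = -5. No deviation. ✓
Neither type gains from mimicking the other.

Yes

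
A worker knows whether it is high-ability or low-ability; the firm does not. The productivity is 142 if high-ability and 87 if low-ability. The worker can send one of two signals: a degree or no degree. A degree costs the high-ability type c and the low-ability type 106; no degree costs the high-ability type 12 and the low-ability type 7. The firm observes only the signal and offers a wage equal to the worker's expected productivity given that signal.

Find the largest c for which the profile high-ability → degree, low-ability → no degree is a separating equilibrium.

67

Under separation: degree → high-ability (pays 142); no degree → low-ability (pays 87).
Low-ability: 87 − 7 = 80 ≥ 142 − 106 = 36. Holds regardless of c. ✓
High-ability: 142 − c ≥ 87 − 12, so c ≤ 142 − 75 = 67.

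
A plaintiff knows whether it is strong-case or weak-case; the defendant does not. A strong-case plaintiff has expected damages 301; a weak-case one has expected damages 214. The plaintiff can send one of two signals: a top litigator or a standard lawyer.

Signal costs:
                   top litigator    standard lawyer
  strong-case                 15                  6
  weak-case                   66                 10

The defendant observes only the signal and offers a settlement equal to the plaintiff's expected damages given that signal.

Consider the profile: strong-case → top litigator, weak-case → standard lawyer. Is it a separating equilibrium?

No

Under separation the defendant infers type exactly: top litigator → strong-case (pays 301), standard lawyer → weak-case (pays 214).
Strong-case: top litigator gives 301 − 15 = 286; standard lawyer gives 214 − 6 = 208. No deviation. ✓
Weak-case: standard lawyer gives 214 − 10 = 204; top litigator gives 301 − 66 = 235. Would deviate. ✗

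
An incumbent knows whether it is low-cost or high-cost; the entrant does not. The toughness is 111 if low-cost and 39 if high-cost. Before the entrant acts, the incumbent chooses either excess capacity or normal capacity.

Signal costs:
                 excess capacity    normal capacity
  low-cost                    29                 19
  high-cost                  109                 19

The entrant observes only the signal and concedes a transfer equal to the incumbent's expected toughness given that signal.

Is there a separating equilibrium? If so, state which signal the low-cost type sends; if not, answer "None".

Try low-cost → excess capacity, high-cost → normal capacity:
  Under separation the entrant infers type exactly: excess capacity → low-cost (pays 111), normal capacity → high-cost (pays 39).
  Low-cost: excess capacity gives 111 − 29 = 82; normal capacity gives 39 − 19 = 20. No deviation. ✓
  High-cost: normal capacity gives 39 − 19 = 20; excess capacity gives 111 − 109 = 2. No deviation. ✓
Both hold — the low-cost type sends excess capacity.

excess capacity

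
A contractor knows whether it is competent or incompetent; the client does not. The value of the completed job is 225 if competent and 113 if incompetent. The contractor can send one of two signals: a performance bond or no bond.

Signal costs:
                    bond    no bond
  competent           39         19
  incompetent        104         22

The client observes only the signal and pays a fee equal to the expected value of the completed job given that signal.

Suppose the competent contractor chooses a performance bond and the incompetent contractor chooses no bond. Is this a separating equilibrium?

No

If types separate, bond earns payment 225 and no bond earns 113.
Competent: bond gives 225 − 39 = 186; no bond gives 113 − 19 = 94. No deviation. ✓
Incompetent: no bond gives 113 − 22 = 91; bond gives 225 − 104 = 121. Would deviate. ✗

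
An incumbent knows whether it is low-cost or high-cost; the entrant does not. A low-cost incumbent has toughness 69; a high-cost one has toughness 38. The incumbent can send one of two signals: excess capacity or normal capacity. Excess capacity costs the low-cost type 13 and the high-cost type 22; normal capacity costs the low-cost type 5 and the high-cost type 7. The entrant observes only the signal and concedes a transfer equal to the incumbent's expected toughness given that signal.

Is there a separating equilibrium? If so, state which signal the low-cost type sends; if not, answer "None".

None

Try low-cost → excess capacity, high-cost → normal capacity:
  Under separation the entrant infers type exactly: excess capacity → low-cost (pays 69), normal capacity → high-cost (pays 38).
  Low-cost: excess capacity gives 69 − 13 = 56; normal capacity gives 38 − 5 = 33. No deviation. ✓
  High-cost: normal capacity gives 38 − 7 = 31; excess capacity gives 69 − 22 = 47. Would deviate. ✗
Try low-cost → normal capacity, high-cost → excess capacity:
  Under separation the entrant infers type exactly: normal capacity → low-cost (pays 69), excess capacity → high-cost (pays 38).
  Low-cost: normal capacity gives 69 − 5 = 64; excess capacity gives 38 − 13 = 25. No deviation. ✓
  High-cost: excess capacity gives 38 − 22 = 16; normal capacity gives 69 − 7 = 62. Would deviate. ✗
Neither assignment is incentive-compatible.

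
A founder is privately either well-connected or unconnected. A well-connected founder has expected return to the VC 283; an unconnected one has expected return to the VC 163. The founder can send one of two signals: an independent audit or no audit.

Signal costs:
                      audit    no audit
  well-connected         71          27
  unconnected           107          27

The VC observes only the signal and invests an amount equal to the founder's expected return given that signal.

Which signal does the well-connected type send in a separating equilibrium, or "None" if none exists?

None

Try well-connected → audit, unconnected → no audit:
  Under separation the VC infers type exactly: audit → well-connected (pays 283), no audit → unconnected (pays 163).
  Well-connected: audit gives 283 − 71 = 212; no audit gives 163 − 27 = 136. No deviation. ✓
  Unconnected: no audit gives 163 − 27 = 136; audit gives 283 − 107 = 176. Would deviate. ✗
Try well-connected → no audit, unconnected → audit:
  Under separation the VC infers type exactly: no audit → well-connected (pays 283), audit → unconnected (pays 163).
  Well-connected: no audit gives 283 − 27 = 256; audit gives 163 − 71 = 92. No deviation. ✓
  Unconnected: audit gives 163 − 107 = 56; no audit gives 283 − 27 = 256. Would deviate. ✗
Neither assignment is incentive-compatible.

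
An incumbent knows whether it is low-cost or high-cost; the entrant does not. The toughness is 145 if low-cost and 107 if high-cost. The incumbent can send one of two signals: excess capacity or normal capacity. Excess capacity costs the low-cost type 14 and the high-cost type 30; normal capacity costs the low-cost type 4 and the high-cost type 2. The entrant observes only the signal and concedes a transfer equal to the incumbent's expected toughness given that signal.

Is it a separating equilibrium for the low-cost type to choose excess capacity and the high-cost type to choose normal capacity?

If types separate, excess capacity earns payment 145 and normal capacity earns 107.
Low-cost: excess capacity gives 145 − 14 = 131; normal capacity gives 107 − 4 = 103. No deviation. ✓
High-cost: normal capacity gives 107 − 2 = 105; excess capacity gives 145 − 30 = 115. Would deviate. ✗

No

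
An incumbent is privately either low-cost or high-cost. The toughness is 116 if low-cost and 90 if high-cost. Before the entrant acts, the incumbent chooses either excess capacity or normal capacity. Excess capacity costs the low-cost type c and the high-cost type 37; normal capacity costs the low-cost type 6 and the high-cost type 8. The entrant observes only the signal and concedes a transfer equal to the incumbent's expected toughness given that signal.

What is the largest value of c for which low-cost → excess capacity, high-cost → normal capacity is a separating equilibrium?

32

Under separation: excess capacity → low-cost (pays 116); normal capacity → high-cost (pays 90).
High-cost: 90 − 8 = 82 ≥ 116 − 37 = 79. Holds regardless of c. ✓
Low-cost: 116 − c ≥ 90 − 6, so c ≤ 116 − 84 = 32.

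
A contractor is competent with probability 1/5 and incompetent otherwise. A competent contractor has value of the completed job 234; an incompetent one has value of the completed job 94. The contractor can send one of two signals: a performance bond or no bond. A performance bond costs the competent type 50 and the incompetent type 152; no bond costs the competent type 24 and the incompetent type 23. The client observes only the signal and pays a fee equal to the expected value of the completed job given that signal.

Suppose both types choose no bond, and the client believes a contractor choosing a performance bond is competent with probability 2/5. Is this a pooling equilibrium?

At the pooled signal (no bond) the client holds the prior 1/5 and pays 1/5·234 + 4/5·94 = 122. Off-path (bond) belief 2/5 gives 2/5·234 + 3/5·94 = 150.
Competent: no bond gives 122 − 24 = 98; bond gives 150 − 50 = 100. Deviates. ✗
Incompetent: no bond gives 122 − 23 = 99; bond gives 150 − 152 = -2. Stays. ✓

No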